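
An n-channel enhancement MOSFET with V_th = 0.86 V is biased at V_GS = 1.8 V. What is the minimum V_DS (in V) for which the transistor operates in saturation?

The boundary between triode and saturation is V_DS = V_GS − V_th = V_ov.
V_ov = 1.8 − 0.86 = 0.94 V.

V_DS,sat = 0.940 V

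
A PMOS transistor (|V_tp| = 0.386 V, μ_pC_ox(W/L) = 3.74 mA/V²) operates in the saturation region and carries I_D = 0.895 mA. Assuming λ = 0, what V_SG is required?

In saturation I_D = ½ k_p (V_SG − |V_tp|)², so V_SG − |V_tp| = √(2 I_D / k_p) = √(2 × 0.895 / 3.74) = 0.692 V.
V_SG = 0.386 + 0.692 = 1.08 V.

V_SG = 1.08 V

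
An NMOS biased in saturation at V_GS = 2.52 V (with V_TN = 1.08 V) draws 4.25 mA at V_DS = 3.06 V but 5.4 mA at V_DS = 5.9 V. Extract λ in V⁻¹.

With V_GS fixed, I_D ∝ (1 + λ V_DS) in saturation, so I_D2/I_D1 = (1 + λ V_DS2)/(1 + λ V_DS1).
5.4/4.25 = 1.271 = (1 + 5.9 λ)/(1 + 3.06 λ).
Solving: λ (I_D1 V_DS2 − I_D2 V_DS1) = I_D2 − I_D1, so λ = (5.4 − 4.25) / (4.25 × 5.9 − 5.4 × 3.06) = 1.15 / 8.55 = 0.134 V⁻¹.

λ = 0.134 V⁻¹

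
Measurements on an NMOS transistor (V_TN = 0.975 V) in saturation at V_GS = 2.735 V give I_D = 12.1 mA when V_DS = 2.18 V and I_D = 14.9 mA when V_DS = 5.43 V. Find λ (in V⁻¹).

With V_GS fixed, I_D ∝ (1 + λ V_DS) in saturation, so I_D2/I_D1 = (1 + λ V_DS2)/(1 + λ V_DS1).
14.9/12.1 = 1.231 = (1 + 5.43 λ)/(1 + 2.18 λ).
Solving: λ (I_D1 V_DS2 − I_D2 V_DS1) = I_D2 − I_D1, so λ = (14.9 − 12.1) / (12.1 × 5.43 − 14.9 × 2.18) = 2.8 / 33.2 = 0.0843 V⁻¹.

λ = 0.0843 V⁻¹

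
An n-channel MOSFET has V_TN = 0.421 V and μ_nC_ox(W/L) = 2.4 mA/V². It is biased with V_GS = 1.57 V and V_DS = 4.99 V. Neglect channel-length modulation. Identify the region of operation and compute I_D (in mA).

V_ov = V_GS − V_TN = 1.57 − 0.421 = 1.15 V.
Since V_DS = 4.99 V ≥ V_ov = 1.15 V, the device is in saturation.
I_D = ½ k_n V_ov² = 0.5 × 2.4 × 1.15² = 1.58 mA.

Saturation; I_D = 1.58 mA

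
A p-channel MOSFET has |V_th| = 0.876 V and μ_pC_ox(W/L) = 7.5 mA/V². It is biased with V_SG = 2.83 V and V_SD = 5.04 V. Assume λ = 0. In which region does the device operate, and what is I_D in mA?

V_ov = V_SG − |V_th| = 2.83 − 0.876 = 1.95 V.
Since V_SD = 5.04 V ≥ V_ov = 1.95 V, the device is in saturation.
I_D = ½ k_p V_ov² = 0.5 × 7.5 × 1.95² = 14.3 mA.

Saturation; I_D = 14.3 mA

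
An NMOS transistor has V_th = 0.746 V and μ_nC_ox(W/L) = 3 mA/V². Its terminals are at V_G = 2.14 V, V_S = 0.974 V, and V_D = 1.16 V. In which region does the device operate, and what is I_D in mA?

V_GS = V_G − V_S = 2.14 − 0.974 = 1.17 V; V_DS = V_D − V_S = 1.16 − 0.974 = 0.186 V.
V_ov = V_GS − V_th = 1.17 − 0.746 = 0.42 V.
Since V_DS = 0.186 V < V_ov = 0.42 V, the device is in the triode region.
I_D = k_n [V_ov · V_DS − ½ V_DS²] = 3 × [0.42 × 0.186 − 0.5 × 0.186²] = 0.182 mA.

Triode; I_D = 0.182 mA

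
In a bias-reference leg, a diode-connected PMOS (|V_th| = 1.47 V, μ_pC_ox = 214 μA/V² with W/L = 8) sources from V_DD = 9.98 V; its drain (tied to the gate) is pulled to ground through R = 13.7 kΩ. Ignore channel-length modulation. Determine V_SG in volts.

V_SG = 2.28 V

With gate tied to drain, V_SG = V_SD ≥ V_SG − |V_th|, so the device is in saturation.
k_p = μ_pC_ox · (W/L) = 1.712 mA/V².
KCL at the drain: ½ k_p (V_SG − |V_th|)² = (V_DD − V_SG)/R.
Let x = V_SG − 1.47. Then 11.7 x² + x − 8.51 = 0, giving x = 0.81 V (positive root), so V_SG = 2.28 V.
I_D = (V_DD − V_SG)/R = (9.98 − 2.28) / 13.7 = 0.562 mA.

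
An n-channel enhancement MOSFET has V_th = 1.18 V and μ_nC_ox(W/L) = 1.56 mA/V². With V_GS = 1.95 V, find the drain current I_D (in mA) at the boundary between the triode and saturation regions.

I_D = 0.462 mA

At the boundary V_DS = V_ov = V_GS − V_th = 1.95 − 1.18 = 0.77 V.
I_D = ½ k_n V_ov² = 0.5 × 1.56 × 0.77² = 0.462 mA.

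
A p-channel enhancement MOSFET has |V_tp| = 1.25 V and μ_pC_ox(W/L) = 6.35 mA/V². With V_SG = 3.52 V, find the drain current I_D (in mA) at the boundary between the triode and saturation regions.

I_D = 16.4 mA

At the boundary V_SD = V_ov = V_SG − |V_tp| = 3.52 − 1.25 = 2.27 V.
I_D = ½ k_p V_ov² = 0.5 × 6.35 × 2.27² = 16.4 mA.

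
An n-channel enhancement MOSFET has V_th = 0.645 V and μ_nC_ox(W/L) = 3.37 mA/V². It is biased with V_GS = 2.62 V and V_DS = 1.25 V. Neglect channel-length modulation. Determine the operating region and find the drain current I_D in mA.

V_ov = V_GS − V_th = 2.62 − 0.645 = 1.98 V.
Since V_DS = 1.25 V < V_ov = 1.98 V, the device is in the triode region.
I_D = k_n [V_ov · V_DS − ½ V_DS²] = 3.37 × [1.98 × 1.25 − 0.5 × 1.25²] = 5.69 mA.

Triode; I_D = 5.69 mA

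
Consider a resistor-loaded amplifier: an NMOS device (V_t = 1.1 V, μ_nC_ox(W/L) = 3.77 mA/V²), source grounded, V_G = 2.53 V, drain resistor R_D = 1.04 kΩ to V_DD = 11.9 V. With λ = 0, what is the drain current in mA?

I_D = 3.85 mA

V_GS = V_G = 2.53 V, so V_ov = 2.53 − 1.1 = 1.43 V.
Assume saturation: I_D = ½ k_n V_ov² = 0.5 × 3.77 × 1.43² = 3.85 mA, giving V_DS = V_DD − I_D R_D = 11.9 − 3.85 × 1.04 = 7.89 V.
V_DS = 7.89 V ≥ V_ov = 1.43 V, confirming saturation.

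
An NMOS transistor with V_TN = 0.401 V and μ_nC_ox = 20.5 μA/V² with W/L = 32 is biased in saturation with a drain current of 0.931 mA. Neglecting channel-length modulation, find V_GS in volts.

V_GS = 2.09 V

k_n = μ_nC_ox · (W/L) = 0.656 mA/V².
In saturation I_D = ½ k_n (V_GS − V_TN)², so V_GS − V_TN = √(2 I_D / k_n) = √(2 × 0.931 / 0.656) = 1.68 V.
V_GS = 0.401 + 1.68 = 2.09 V.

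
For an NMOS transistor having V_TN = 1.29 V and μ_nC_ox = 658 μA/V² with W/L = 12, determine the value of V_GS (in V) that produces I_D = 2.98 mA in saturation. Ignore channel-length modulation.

V_GS = 2.16 V

k_n = μ_nC_ox · (W/L) = 7.896 mA/V².
In saturation I_D = ½ k_n (V_GS − V_TN)², so V_GS − V_TN = √(2 I_D / k_n) = √(2 × 2.98 / 7.896) = 0.869 V.
V_GS = 1.29 + 0.869 = 2.16 V.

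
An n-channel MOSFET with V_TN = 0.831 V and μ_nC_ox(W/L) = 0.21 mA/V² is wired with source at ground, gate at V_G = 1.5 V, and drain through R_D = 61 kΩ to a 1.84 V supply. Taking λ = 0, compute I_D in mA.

I_D = 0.0264 mA

V_GS = V_G = 1.5 V, so V_ov = 1.5 − 0.831 = 0.669 V.
Assume saturation: I_D = ½ k_n V_ov² = 0.5 × 0.21 × 0.669² = 0.047 mA, giving V_DS = V_DD − I_D R_D = 1.84 − 0.047 × 61 = -1.03 V.
But -1.03 V < V_ov = 0.669 V, so the device is actually in triode.
In triode I_D = k_n[V_ov V_DS − ½ V_DS²] and I_D = (V_DD − V_DS)/R_D. Equating: 6.4 V_DS² − 9.57 V_DS + 1.84 = 0, giving V_DS = 0.227 V (the root below V_ov).
I_D = (1.84 − 0.227) / 61 = 0.0264 mA.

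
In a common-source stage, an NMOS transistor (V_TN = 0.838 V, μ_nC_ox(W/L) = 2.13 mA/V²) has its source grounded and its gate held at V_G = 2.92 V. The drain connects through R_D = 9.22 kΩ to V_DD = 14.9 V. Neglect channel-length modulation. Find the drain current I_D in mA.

V_GS = V_G = 2.92 V, so V_ov = 2.92 − 0.838 = 2.08 V.
Assume saturation: I_D = ½ k_n V_ov² = 0.5 × 2.13 × 2.08² = 4.62 mA, giving V_DS = V_DD − I_D R_D = 14.9 − 4.62 × 9.22 = -27.7 V.
But -27.7 V < V_ov = 2.08 V, so the device is actually in triode.
In triode I_D = k_n[V_ov V_DS − ½ V_DS²] and I_D = (V_DD − V_DS)/R_D. Equating: 9.82 V_DS² − 41.89 V_DS + 14.9 = 0, giving V_DS = 0.392 V (the root below V_ov).
I_D = (14.9 − 0.392) / 9.22 = 1.57 mA.

I_D = 1.57 mA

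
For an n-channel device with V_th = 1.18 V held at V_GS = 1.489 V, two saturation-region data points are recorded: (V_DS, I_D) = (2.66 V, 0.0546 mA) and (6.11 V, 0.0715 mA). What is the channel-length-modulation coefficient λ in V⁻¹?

With V_GS fixed, I_D ∝ (1 + λ V_DS) in saturation, so I_D2/I_D1 = (1 + λ V_DS2)/(1 + λ V_DS1).
0.0715/0.0546 = 1.31 = (1 + 6.11 λ)/(1 + 2.66 λ).
Solving: λ (I_D1 V_DS2 − I_D2 V_DS1) = I_D2 − I_D1, so λ = (0.0715 − 0.0546) / (0.0546 × 6.11 − 0.0715 × 2.66) = 0.0169 / 0.143 = 0.118 V⁻¹.

λ = 0.118 V⁻¹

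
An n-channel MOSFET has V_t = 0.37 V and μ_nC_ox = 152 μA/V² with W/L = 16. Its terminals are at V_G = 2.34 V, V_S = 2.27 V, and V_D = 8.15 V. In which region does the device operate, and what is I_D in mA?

Cutoff; I_D = 0 mA

V_GS = V_G − V_S = 2.34 − 2.27 = 0.07 V; V_DS = V_D − V_S = 8.15 − 2.27 = 5.88 V.
V_GS = 0.07 V < V_t = 0.37 V, so the transistor is in cutoff.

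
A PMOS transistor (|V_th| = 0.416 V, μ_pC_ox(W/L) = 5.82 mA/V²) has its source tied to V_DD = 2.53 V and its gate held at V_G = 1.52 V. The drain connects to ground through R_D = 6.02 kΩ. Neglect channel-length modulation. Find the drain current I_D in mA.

V_SG = V_DD − V_G = 2.53 − 1.52 = 1.01 V, so V_ov = 1.01 − 0.416 = 0.594 V.
Assume saturation: I_D = ½ k_p V_ov² = 0.5 × 5.82 × 0.594² = 1.03 mA, giving V_SD = V_DD − I_D R_D = 2.53 − 1.03 × 6.02 = -3.65 V.
But -3.65 V < V_ov = 0.594 V, so the device is actually in triode.
In triode I_D = k_p[V_ov V_SD − ½ V_SD²] and I_D = (V_DD − V_SD)/R_D. Equating: 17.5 V_SD² − 21.81 V_SD + 2.53 = 0, giving V_SD = 0.129 V (the root below V_ov).
I_D = (2.53 − 0.129) / 6.02 = 0.399 mA.

I_D = 0.399 mA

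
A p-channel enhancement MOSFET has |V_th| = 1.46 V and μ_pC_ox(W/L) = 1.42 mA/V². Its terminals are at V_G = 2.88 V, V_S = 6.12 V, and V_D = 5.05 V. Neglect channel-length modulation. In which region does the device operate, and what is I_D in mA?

V_SG = V_S − V_G = 6.12 − 2.88 = 3.24 V; V_SD = V_S − V_D = 6.12 − 5.05 = 1.07 V.
V_ov = V_SG − |V_th| = 3.24 − 1.46 = 1.78 V.
Since V_SD = 1.07 V < V_ov = 1.78 V, the device is in the triode region.
I_D = k_p [V_ov · V_SD − ½ V_SD²] = 1.42 × [1.78 × 1.07 − 0.5 × 1.07²] = 1.89 mA.

Triode; I_D = 1.89 mA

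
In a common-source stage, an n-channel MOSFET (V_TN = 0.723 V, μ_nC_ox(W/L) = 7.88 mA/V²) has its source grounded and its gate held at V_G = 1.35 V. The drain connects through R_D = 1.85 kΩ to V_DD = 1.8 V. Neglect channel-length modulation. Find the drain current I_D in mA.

V_GS = V_G = 1.35 V, so V_ov = 1.35 − 0.723 = 0.627 V.
Assume saturation: I_D = ½ k_n V_ov² = 0.5 × 7.88 × 0.627² = 1.55 mA, giving V_DS = V_DD − I_D R_D = 1.8 − 1.55 × 1.85 = -1.07 V.
But -1.07 V < V_ov = 0.627 V, so the device is actually in triode.
In triode I_D = k_n[V_ov V_DS − ½ V_DS²] and I_D = (V_DD − V_DS)/R_D. Equating: 7.29 V_DS² − 10.14 V_DS + 1.8 = 0, giving V_DS = 0.209 V (the root below V_ov).
I_D = (1.8 − 0.209) / 1.85 = 0.86 mA.

I_D = 0.860 mA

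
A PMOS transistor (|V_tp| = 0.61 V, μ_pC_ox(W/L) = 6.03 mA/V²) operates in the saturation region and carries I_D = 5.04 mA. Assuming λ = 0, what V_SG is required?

In saturation I_D = ½ k_p (V_SG − |V_tp|)², so V_SG − |V_tp| = √(2 I_D / k_p) = √(2 × 5.04 / 6.03) = 1.29 V.
V_SG = 0.61 + 1.29 = 1.9 V.

V_SG = 1.90 V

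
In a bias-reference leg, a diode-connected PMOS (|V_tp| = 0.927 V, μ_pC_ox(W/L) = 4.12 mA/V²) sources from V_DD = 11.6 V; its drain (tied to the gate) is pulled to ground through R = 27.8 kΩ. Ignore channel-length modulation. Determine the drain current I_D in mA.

I_D = 0.369 mA

With gate tied to drain, V_SG = V_SD ≥ V_SG − |V_tp|, so the device is in saturation.
KCL at the drain: ½ k_p (V_SG − |V_tp|)² = (V_DD − V_SG)/R.
Let x = V_SG − 0.927. Then 57.3 x² + x − 10.67 = 0, giving x = 0.423 V (positive root), so V_SG = 1.35 V.
I_D = (V_DD − V_SG)/R = (11.6 − 1.35) / 27.8 = 0.369 mA.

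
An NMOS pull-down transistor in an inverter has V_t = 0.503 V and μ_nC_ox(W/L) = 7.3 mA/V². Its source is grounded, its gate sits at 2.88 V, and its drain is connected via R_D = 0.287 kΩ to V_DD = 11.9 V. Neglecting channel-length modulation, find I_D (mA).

V_GS = V_G = 2.88 V, so V_ov = 2.88 − 0.503 = 2.38 V.
Assume saturation: I_D = ½ k_n V_ov² = 0.5 × 7.3 × 2.38² = 20.6 mA, giving V_DS = V_DD − I_D R_D = 11.9 − 20.6 × 0.287 = 5.98 V.
V_DS = 5.98 V ≥ V_ov = 2.38 V, confirming saturation.

I_D = 20.6 mA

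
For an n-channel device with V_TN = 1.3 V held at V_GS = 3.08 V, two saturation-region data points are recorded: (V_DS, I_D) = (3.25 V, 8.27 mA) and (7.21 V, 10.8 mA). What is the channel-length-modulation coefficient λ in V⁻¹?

λ = 0.103 V⁻¹

With V_GS fixed, I_D ∝ (1 + λ V_DS) in saturation, so I_D2/I_D1 = (1 + λ V_DS2)/(1 + λ V_DS1).
10.8/8.27 = 1.306 = (1 + 7.21 λ)/(1 + 3.25 λ).
Solving: λ (I_D1 V_DS2 − I_D2 V_DS1) = I_D2 − I_D1, so λ = (10.8 − 8.27) / (8.27 × 7.21 − 10.8 × 3.25) = 2.53 / 24.5 = 0.103 V⁻¹.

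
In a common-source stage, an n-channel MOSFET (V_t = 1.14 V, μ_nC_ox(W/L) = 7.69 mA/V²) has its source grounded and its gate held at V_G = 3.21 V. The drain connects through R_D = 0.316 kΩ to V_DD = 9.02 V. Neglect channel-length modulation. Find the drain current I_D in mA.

I_D = 16.5 mA

V_GS = V_G = 3.21 V, so V_ov = 3.21 − 1.14 = 2.07 V.
Assume saturation: I_D = ½ k_n V_ov² = 0.5 × 7.69 × 2.07² = 16.5 mA, giving V_DS = V_DD − I_D R_D = 9.02 − 16.5 × 0.316 = 3.81 V.
V_DS = 3.81 V ≥ V_ov = 2.07 V, confirming saturation.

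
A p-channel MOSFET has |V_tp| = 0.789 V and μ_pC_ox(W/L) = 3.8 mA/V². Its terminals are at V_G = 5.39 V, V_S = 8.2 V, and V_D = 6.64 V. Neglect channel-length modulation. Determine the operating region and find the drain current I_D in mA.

V_SG = V_S − V_G = 8.2 − 5.39 = 2.81 V; V_SD = V_S − V_D = 8.2 − 6.64 = 1.56 V.
V_ov = V_SG − |V_tp| = 2.81 − 0.789 = 2.02 V.
Since V_SD = 1.56 V < V_ov = 2.02 V, the device is in the triode region.
I_D = k_p [V_ov · V_SD − ½ V_SD²] = 3.8 × [2.02 × 1.56 − 0.5 × 1.56²] = 7.36 mA.

Triode; I_D = 7.36 mA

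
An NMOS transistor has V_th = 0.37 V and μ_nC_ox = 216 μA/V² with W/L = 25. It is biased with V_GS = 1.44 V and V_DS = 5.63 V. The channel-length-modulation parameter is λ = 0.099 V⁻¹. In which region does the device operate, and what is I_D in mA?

Saturation; I_D = 4.81 mA

k_n = μ_nC_ox · (W/L) = 5.4 mA/V².
V_ov = V_GS − V_th = 1.44 − 0.37 = 1.07 V.
Since V_DS = 5.63 V ≥ V_ov = 1.07 V, the device is in saturation.
I_D = ½ k_n V_ov² (1 + λ V_DS) = 0.5 × 5.4 × 1.07² × (1 + 0.099 × 5.63) = 4.81 mA.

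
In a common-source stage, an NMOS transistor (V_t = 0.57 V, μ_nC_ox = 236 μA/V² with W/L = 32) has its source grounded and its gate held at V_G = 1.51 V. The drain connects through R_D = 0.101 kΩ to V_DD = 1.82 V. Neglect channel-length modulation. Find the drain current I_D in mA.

I_D = 3.34 mA

V_GS = V_G = 1.51 V, so V_ov = 1.51 − 0.57 = 0.94 V.
k_n = μ_nC_ox · (W/L) = 7.552 mA/V².
Assume saturation: I_D = ½ k_n V_ov² = 0.5 × 7.552 × 0.94² = 3.34 mA, giving V_DS = V_DD − I_D R_D = 1.82 − 3.34 × 0.101 = 1.48 V.
V_DS = 1.48 V ≥ V_ov = 0.94 V, confirming saturation.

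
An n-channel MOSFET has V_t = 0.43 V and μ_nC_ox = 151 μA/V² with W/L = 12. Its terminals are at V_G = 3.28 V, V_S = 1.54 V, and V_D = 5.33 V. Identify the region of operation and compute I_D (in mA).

Saturation; I_D = 1.55 mA

V_GS = V_G − V_S = 3.28 − 1.54 = 1.74 V; V_DS = V_D − V_S = 5.33 − 1.54 = 3.79 V.
k_n = μ_nC_ox · (W/L) = 1.812 mA/V².
V_ov = V_GS − V_t = 1.74 − 0.43 = 1.31 V.
Since V_DS = 3.79 V ≥ V_ov = 1.31 V, the device is in saturation.
I_D = ½ k_n V_ov² = 0.5 × 1.812 × 1.31² = 1.55 mA.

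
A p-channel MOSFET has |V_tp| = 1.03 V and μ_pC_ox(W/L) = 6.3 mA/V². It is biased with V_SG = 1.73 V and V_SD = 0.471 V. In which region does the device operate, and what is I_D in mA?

V_ov = V_SG − |V_tp| = 1.73 − 1.03 = 0.7 V.
Since V_SD = 0.471 V < V_ov = 0.7 V, the device is in the triode region.
I_D = k_p [V_ov · V_SD − ½ V_SD²] = 6.3 × [0.7 × 0.471 − 0.5 × 0.471²] = 1.38 mA.

Triode; I_D = 1.38 mA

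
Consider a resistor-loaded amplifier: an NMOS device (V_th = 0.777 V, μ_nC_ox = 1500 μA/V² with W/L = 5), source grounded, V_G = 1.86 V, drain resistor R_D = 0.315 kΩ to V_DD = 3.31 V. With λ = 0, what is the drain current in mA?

I_D = 4.40 mA

V_GS = V_G = 1.86 V, so V_ov = 1.86 − 0.777 = 1.08 V.
k_n = μ_nC_ox · (W/L) = 7.5 mA/V².
Assume saturation: I_D = ½ k_n V_ov² = 0.5 × 7.5 × 1.08² = 4.4 mA, giving V_DS = V_DD − I_D R_D = 3.31 − 4.4 × 0.315 = 1.92 V.
V_DS = 1.92 V ≥ V_ov = 1.08 V, confirming saturation.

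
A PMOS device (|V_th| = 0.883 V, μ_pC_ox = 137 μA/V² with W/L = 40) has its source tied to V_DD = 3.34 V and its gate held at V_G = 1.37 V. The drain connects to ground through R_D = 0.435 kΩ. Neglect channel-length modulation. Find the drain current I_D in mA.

V_SG = V_DD − V_G = 3.34 − 1.37 = 1.97 V, so V_ov = 1.97 − 0.883 = 1.09 V.
k_p = μ_pC_ox · (W/L) = 5.48 mA/V².
Assume saturation: I_D = ½ k_p V_ov² = 0.5 × 5.48 × 1.09² = 3.24 mA, giving V_SD = V_DD − I_D R_D = 3.34 − 3.24 × 0.435 = 1.93 V.
V_SD = 1.93 V ≥ V_ov = 1.09 V, confirming saturation.

I_D = 3.24 mA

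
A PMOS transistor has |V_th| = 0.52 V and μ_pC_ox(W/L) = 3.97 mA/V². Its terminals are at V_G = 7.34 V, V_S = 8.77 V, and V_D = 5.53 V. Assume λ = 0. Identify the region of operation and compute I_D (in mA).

Saturation; I_D = 1.64 mA

V_SG = V_S − V_G = 8.77 − 7.34 = 1.43 V; V_SD = V_S − V_D = 8.77 − 5.53 = 3.24 V.
V_ov = V_SG − |V_th| = 1.43 − 0.52 = 0.91 V.
Since V_SD = 3.24 V ≥ V_ov = 0.91 V, the device is in saturation.
I_D = ½ k_p V_ov² = 0.5 × 3.97 × 0.91² = 1.64 mA.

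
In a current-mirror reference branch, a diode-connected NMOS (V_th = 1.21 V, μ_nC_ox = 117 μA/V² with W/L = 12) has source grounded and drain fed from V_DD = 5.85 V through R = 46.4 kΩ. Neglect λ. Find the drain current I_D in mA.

I_D = 0.0922 mA

With gate tied to drain, V_GS = V_DS ≥ V_GS − V_th, so the device is in saturation.
k_n = μ_nC_ox · (W/L) = 1.404 mA/V².
KCL at the drain: ½ k_n (V_GS − V_th)² = (V_DD − V_GS)/R.
Let x = V_GS − 1.21. Then 32.6 x² + x − 4.64 = 0, giving x = 0.362 V (positive root), so V_GS = 1.57 V.
I_D = (V_DD − V_GS)/R = (5.85 − 1.57) / 46.4 = 0.0922 mA.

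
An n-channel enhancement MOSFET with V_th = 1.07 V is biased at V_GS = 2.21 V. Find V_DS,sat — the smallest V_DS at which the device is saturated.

The boundary between triode and saturation is V_DS = V_GS − V_th = V_ov.
V_ov = 2.21 − 1.07 = 1.14 V.

V_DS,sat = 1.14 V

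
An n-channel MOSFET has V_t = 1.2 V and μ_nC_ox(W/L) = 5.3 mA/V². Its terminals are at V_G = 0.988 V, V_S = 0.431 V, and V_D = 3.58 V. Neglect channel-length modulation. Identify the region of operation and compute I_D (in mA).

V_GS = V_G − V_S = 0.988 − 0.431 = 0.557 V; V_DS = V_D − V_S = 3.58 − 0.431 = 3.15 V.
V_GS = 0.557 V < V_t = 1.2 V, so the transistor is in cutoff.

Cutoff; I_D = 0 mA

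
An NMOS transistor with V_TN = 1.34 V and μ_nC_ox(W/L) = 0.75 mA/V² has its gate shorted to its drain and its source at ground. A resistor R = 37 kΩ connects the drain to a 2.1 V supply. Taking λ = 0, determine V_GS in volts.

With gate tied to drain, V_GS = V_DS ≥ V_GS − V_TN, so the device is in saturation.
KCL at the drain: ½ k_n (V_GS − V_TN)² = (V_DD − V_GS)/R.
Let x = V_GS − 1.34. Then 13.9 x² + x − 0.76 = 0, giving x = 0.201 V (positive root), so V_GS = 1.54 V.
I_D = (V_DD − V_GS)/R = (2.1 − 1.54) / 37 = 0.0151 mA.

V_GS = 1.54 V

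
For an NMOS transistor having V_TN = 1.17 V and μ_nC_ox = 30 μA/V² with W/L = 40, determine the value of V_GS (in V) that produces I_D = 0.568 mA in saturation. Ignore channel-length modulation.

V_GS = 2.14 V

k_n = μ_nC_ox · (W/L) = 1.2 mA/V².
In saturation I_D = ½ k_n (V_GS − V_TN)², so V_GS − V_TN = √(2 I_D / k_n) = √(2 × 0.568 / 1.2) = 0.973 V.
V_GS = 1.17 + 0.973 = 2.14 V.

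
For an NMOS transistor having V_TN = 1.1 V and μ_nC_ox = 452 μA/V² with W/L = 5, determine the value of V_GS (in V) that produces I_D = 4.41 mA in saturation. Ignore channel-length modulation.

k_n = μ_nC_ox · (W/L) = 2.26 mA/V².
In saturation I_D = ½ k_n (V_GS − V_TN)², so V_GS − V_TN = √(2 I_D / k_n) = √(2 × 4.41 / 2.26) = 1.98 V.
V_GS = 1.1 + 1.98 = 3.08 V.

V_GS = 3.08 V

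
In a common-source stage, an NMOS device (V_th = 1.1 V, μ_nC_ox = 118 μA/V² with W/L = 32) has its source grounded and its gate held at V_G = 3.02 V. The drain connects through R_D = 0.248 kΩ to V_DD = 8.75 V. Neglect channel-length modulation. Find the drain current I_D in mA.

V_GS = V_G = 3.02 V, so V_ov = 3.02 − 1.1 = 1.92 V.
k_n = μ_nC_ox · (W/L) = 3.776 mA/V².
Assume saturation: I_D = ½ k_n V_ov² = 0.5 × 3.776 × 1.92² = 6.96 mA, giving V_DS = V_DD − I_D R_D = 8.75 − 6.96 × 0.248 = 7.02 V.
V_DS = 7.02 V ≥ V_ov = 1.92 V, confirming saturation.

I_D = 6.96 mA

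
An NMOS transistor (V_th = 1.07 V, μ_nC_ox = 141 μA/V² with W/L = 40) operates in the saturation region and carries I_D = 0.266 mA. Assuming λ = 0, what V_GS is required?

k_n = μ_nC_ox · (W/L) = 5.64 mA/V².
In saturation I_D = ½ k_n (V_GS − V_th)², so V_GS − V_th = √(2 I_D / k_n) = √(2 × 0.266 / 5.64) = 0.307 V.
V_GS = 1.07 + 0.307 = 1.38 V.

V_GS = 1.38 V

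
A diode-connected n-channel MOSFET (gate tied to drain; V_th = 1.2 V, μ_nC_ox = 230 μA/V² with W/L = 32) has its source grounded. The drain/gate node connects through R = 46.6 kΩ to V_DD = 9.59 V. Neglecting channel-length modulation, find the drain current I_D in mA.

I_D = 0.175 mA

With gate tied to drain, V_GS = V_DS ≥ V_GS − V_th, so the device is in saturation.
k_n = μ_nC_ox · (W/L) = 7.36 mA/V².
KCL at the drain: ½ k_n (V_GS − V_th)² = (V_DD − V_GS)/R.
Let x = V_GS − 1.2. Then 171 x² + x − 8.39 = 0, giving x = 0.218 V (positive root), so V_GS = 1.42 V.
I_D = (V_DD − V_GS)/R = (9.59 − 1.42) / 46.6 = 0.175 mA.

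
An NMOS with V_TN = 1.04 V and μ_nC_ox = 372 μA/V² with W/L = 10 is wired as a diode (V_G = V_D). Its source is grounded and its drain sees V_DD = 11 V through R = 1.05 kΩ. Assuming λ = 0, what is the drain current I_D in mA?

With gate tied to drain, V_GS = V_DS ≥ V_GS − V_TN, so the device is in saturation.
k_n = μ_nC_ox · (W/L) = 3.72 mA/V².
KCL at the drain: ½ k_n (V_GS − V_TN)² = (V_DD − V_GS)/R.
Let x = V_GS − 1.04. Then 1.95 x² + x − 9.96 = 0, giving x = 2.02 V (positive root), so V_GS = 3.06 V.
I_D = (V_DD − V_GS)/R = (11 − 3.06) / 1.05 = 7.57 mA.

I_D = 7.57 mA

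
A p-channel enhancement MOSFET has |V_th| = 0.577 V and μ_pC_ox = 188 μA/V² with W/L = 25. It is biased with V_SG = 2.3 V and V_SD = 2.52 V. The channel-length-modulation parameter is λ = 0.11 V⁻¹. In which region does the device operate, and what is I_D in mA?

k_p = μ_pC_ox · (W/L) = 4.7 mA/V².
V_ov = V_SG − |V_th| = 2.3 − 0.577 = 1.72 V.
Since V_SD = 2.52 V ≥ V_ov = 1.72 V, the device is in saturation.
I_D = ½ k_p V_ov² (1 + λ V_SD) = 0.5 × 4.7 × 1.72² × (1 + 0.11 × 2.52) = 8.91 mA.

Saturation; I_D = 8.91 mA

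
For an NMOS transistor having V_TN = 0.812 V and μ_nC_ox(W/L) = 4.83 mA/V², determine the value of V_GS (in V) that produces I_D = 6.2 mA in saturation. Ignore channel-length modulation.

In saturation I_D = ½ k_n (V_GS − V_TN)², so V_GS − V_TN = √(2 I_D / k_n) = √(2 × 6.2 / 4.83) = 1.6 V.
V_GS = 0.812 + 1.6 = 2.41 V.

V_GS = 2.41 V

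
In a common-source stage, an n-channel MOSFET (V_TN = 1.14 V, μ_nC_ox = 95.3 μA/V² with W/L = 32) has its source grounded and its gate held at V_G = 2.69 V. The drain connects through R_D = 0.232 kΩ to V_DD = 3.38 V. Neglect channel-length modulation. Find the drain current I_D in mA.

V_GS = V_G = 2.69 V, so V_ov = 2.69 − 1.14 = 1.55 V.
k_n = μ_nC_ox · (W/L) = 3.05 mA/V².
Assume saturation: I_D = ½ k_n V_ov² = 0.5 × 3.05 × 1.55² = 3.66 mA, giving V_DS = V_DD − I_D R_D = 3.38 − 3.66 × 0.232 = 2.53 V.
V_DS = 2.53 V ≥ V_ov = 1.55 V, confirming saturation.

I_D = 3.66 mA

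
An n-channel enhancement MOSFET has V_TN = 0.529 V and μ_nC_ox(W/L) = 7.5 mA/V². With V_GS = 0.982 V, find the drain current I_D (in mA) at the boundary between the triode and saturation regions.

I_D = 0.770 mA

At the boundary V_DS = V_ov = V_GS − V_TN = 0.982 − 0.529 = 0.453 V.
I_D = ½ k_n V_ov² = 0.5 × 7.5 × 0.453² = 0.77 mA.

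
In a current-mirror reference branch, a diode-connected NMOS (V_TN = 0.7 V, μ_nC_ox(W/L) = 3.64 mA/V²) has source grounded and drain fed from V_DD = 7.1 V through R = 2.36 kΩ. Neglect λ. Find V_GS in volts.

With gate tied to drain, V_GS = V_DS ≥ V_GS − V_TN, so the device is in saturation.
KCL at the drain: ½ k_n (V_GS − V_TN)² = (V_DD − V_GS)/R.
Let x = V_GS − 0.7. Then 4.3 x² + x − 6.4 = 0, giving x = 1.11 V (positive root), so V_GS = 1.81 V.
I_D = (V_DD − V_GS)/R = (7.1 − 1.81) / 2.36 = 2.24 mA.

V_GS = 1.81 V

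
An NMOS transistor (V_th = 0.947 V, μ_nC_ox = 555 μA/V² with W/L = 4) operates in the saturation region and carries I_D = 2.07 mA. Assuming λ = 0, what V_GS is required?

k_n = μ_nC_ox · (W/L) = 2.22 mA/V².
In saturation I_D = ½ k_n (V_GS − V_th)², so V_GS − V_th = √(2 I_D / k_n) = √(2 × 2.07 / 2.22) = 1.37 V.
V_GS = 0.947 + 1.37 = 2.31 V.

V_GS = 2.31 V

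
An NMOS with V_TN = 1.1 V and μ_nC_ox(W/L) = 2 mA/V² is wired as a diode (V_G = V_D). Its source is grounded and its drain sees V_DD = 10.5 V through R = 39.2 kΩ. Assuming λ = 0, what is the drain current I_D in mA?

I_D = 0.228 mA

With gate tied to drain, V_GS = V_DS ≥ V_GS − V_TN, so the device is in saturation.
KCL at the drain: ½ k_n (V_GS − V_TN)² = (V_DD − V_GS)/R.
Let x = V_GS − 1.1. Then 39.2 x² + x − 9.4 = 0, giving x = 0.477 V (positive root), so V_GS = 1.58 V.
I_D = (V_DD − V_GS)/R = (10.5 − 1.58) / 39.2 = 0.228 mA.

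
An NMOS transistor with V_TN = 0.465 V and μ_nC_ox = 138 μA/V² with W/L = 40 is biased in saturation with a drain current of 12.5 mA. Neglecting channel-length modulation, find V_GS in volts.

k_n = μ_nC_ox · (W/L) = 5.52 mA/V².
In saturation I_D = ½ k_n (V_GS − V_TN)², so V_GS − V_TN = √(2 I_D / k_n) = √(2 × 12.5 / 5.52) = 2.13 V.
V_GS = 0.465 + 2.13 = 2.59 V.

V_GS = 2.59 V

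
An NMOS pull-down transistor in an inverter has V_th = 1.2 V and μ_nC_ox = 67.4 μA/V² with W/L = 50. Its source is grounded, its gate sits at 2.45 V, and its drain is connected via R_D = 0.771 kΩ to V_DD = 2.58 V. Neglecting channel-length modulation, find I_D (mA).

V_GS = V_G = 2.45 V, so V_ov = 2.45 − 1.2 = 1.25 V.
k_n = μ_nC_ox · (W/L) = 3.37 mA/V².
Assume saturation: I_D = ½ k_n V_ov² = 0.5 × 3.37 × 1.25² = 2.63 mA, giving V_DS = V_DD − I_D R_D = 2.58 − 2.63 × 0.771 = 0.55 V.
But 0.55 V < V_ov = 1.25 V, so the device is actually in triode.
In triode I_D = k_n[V_ov V_DS − ½ V_DS²] and I_D = (V_DD − V_DS)/R_D. Equating: 1.3 V_DS² − 4.248 V_DS + 2.58 = 0, giving V_DS = 0.806 V (the root below V_ov).
I_D = (2.58 − 0.806) / 0.771 = 2.3 mA.

I_D = 2.30 mA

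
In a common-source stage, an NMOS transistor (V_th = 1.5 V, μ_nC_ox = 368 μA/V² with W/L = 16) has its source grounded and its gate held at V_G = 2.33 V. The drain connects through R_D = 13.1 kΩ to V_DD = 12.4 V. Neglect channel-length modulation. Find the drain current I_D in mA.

V_GS = V_G = 2.33 V, so V_ov = 2.33 − 1.5 = 0.83 V.
k_n = μ_nC_ox · (W/L) = 5.888 mA/V².
Assume saturation: I_D = ½ k_n V_ov² = 0.5 × 5.888 × 0.83² = 2.03 mA, giving V_DS = V_DD − I_D R_D = 12.4 − 2.03 × 13.1 = -14.2 V.
But -14.2 V < V_ov = 0.83 V, so the device is actually in triode.
In triode I_D = k_n[V_ov V_DS − ½ V_DS²] and I_D = (V_DD − V_DS)/R_D. Equating: 38.6 V_DS² − 65.02 V_DS + 12.4 = 0, giving V_DS = 0.219 V (the root below V_ov).
I_D = (12.4 − 0.219) / 13.1 = 0.93 mA.

I_D = 0.930 mA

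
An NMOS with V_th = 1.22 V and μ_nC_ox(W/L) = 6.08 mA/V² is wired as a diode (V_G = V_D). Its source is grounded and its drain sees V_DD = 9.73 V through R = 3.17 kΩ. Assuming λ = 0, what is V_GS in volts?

V_GS = 2.11 V

With gate tied to drain, V_GS = V_DS ≥ V_GS − V_th, so the device is in saturation.
KCL at the drain: ½ k_n (V_GS − V_th)² = (V_DD − V_GS)/R.
Let x = V_GS − 1.22. Then 9.64 x² + x − 8.51 = 0, giving x = 0.889 V (positive root), so V_GS = 2.11 V.
I_D = (V_DD − V_GS)/R = (9.73 − 2.11) / 3.17 = 2.4 mA.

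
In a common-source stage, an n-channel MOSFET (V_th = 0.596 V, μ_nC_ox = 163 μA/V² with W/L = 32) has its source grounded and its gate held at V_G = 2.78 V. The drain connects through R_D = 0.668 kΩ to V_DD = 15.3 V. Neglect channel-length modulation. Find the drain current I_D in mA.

V_GS = V_G = 2.78 V, so V_ov = 2.78 − 0.596 = 2.18 V.
k_n = μ_nC_ox · (W/L) = 5.216 mA/V².
Assume saturation: I_D = ½ k_n V_ov² = 0.5 × 5.216 × 2.18² = 12.4 mA, giving V_DS = V_DD − I_D R_D = 15.3 − 12.4 × 0.668 = 6.99 V.
V_DS = 6.99 V ≥ V_ov = 2.18 V, confirming saturation.

I_D = 12.4 mA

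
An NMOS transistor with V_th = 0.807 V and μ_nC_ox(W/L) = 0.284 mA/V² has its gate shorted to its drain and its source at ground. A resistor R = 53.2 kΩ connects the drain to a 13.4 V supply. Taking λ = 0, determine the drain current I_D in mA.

With gate tied to drain, V_GS = V_DS ≥ V_GS − V_th, so the device is in saturation.
KCL at the drain: ½ k_n (V_GS − V_th)² = (V_DD − V_GS)/R.
Let x = V_GS − 0.807. Then 7.55 x² + x − 12.59 = 0, giving x = 1.23 V (positive root), so V_GS = 2.03 V.
I_D = (V_DD − V_GS)/R = (13.4 − 2.03) / 53.2 = 0.214 mA.

I_D = 0.214 mA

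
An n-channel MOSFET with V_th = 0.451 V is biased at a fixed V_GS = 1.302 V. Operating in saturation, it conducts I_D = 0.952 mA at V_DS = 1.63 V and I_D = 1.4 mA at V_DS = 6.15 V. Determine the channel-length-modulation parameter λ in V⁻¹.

With V_GS fixed, I_D ∝ (1 + λ V_DS) in saturation, so I_D2/I_D1 = (1 + λ V_DS2)/(1 + λ V_DS1).
1.4/0.952 = 1.471 = (1 + 6.15 λ)/(1 + 1.63 λ).
Solving: λ (I_D1 V_DS2 − I_D2 V_DS1) = I_D2 − I_D1, so λ = (1.4 − 0.952) / (0.952 × 6.15 − 1.4 × 1.63) = 0.448 / 3.57 = 0.125 V⁻¹.

λ = 0.125 V⁻¹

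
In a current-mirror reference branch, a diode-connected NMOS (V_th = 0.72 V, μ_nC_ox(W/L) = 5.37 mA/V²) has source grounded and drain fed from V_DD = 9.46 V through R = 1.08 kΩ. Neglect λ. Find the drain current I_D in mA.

With gate tied to drain, V_GS = V_DS ≥ V_GS − V_th, so the device is in saturation.
KCL at the drain: ½ k_n (V_GS − V_th)² = (V_DD − V_GS)/R.
Let x = V_GS − 0.72. Then 2.9 x² + x − 8.74 = 0, giving x = 1.57 V (positive root), so V_GS = 2.29 V.
I_D = (V_DD − V_GS)/R = (9.46 − 2.29) / 1.08 = 6.64 mA.

I_D = 6.64 mA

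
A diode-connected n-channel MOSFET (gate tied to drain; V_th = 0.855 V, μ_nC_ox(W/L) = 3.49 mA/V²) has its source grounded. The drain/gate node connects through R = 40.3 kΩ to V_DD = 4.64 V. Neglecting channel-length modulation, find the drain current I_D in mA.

With gate tied to drain, V_GS = V_DS ≥ V_GS − V_th, so the device is in saturation.
KCL at the drain: ½ k_n (V_GS − V_th)² = (V_DD − V_GS)/R.
Let x = V_GS − 0.855. Then 70.3 x² + x − 3.785 = 0, giving x = 0.225 V (positive root), so V_GS = 1.08 V.
I_D = (V_DD − V_GS)/R = (4.64 − 1.08) / 40.3 = 0.0883 mA.

I_D = 0.0883 mA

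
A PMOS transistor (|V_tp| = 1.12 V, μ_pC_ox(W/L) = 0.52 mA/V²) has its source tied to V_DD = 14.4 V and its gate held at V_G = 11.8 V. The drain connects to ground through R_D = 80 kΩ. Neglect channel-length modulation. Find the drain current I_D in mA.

I_D = 0.177 mA

V_SG = V_DD − V_G = 14.4 − 11.8 = 2.6 V, so V_ov = 2.6 − 1.12 = 1.48 V.
Assume saturation: I_D = ½ k_p V_ov² = 0.5 × 0.52 × 1.48² = 0.57 mA, giving V_SD = V_DD − I_D R_D = 14.4 − 0.57 × 80 = -31.2 V.
But -31.2 V < V_ov = 1.48 V, so the device is actually in triode.
In triode I_D = k_p[V_ov V_SD − ½ V_SD²] and I_D = (V_DD − V_SD)/R_D. Equating: 20.8 V_SD² − 62.57 V_SD + 14.4 = 0, giving V_SD = 0.251 V (the root below V_ov).
I_D = (14.4 − 0.251) / 80 = 0.177 mA.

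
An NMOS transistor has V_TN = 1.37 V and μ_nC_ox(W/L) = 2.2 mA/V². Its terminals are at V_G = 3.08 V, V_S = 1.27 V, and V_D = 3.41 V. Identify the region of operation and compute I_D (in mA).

V_GS = V_G − V_S = 3.08 − 1.27 = 1.81 V; V_DS = V_D − V_S = 3.41 − 1.27 = 2.14 V.
V_ov = V_GS − V_TN = 1.81 − 1.37 = 0.44 V.
Since V_DS = 2.14 V ≥ V_ov = 0.44 V, the device is in saturation.
I_D = ½ k_n V_ov² = 0.5 × 2.2 × 0.44² = 0.213 mA.

Saturation; I_D = 0.213 mA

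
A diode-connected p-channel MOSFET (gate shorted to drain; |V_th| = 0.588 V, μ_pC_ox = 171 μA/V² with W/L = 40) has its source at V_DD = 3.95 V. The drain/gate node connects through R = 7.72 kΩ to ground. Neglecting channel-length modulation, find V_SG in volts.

V_SG = 0.926 V

With gate tied to drain, V_SG = V_SD ≥ V_SG − |V_th|, so the device is in saturation.
k_p = μ_pC_ox · (W/L) = 6.84 mA/V².
KCL at the drain: ½ k_p (V_SG − |V_th|)² = (V_DD − V_SG)/R.
Let x = V_SG − 0.588. Then 26.4 x² + x − 3.362 = 0, giving x = 0.338 V (positive root), so V_SG = 0.926 V.
I_D = (V_DD − V_SG)/R = (3.95 − 0.926) / 7.72 = 0.392 mA.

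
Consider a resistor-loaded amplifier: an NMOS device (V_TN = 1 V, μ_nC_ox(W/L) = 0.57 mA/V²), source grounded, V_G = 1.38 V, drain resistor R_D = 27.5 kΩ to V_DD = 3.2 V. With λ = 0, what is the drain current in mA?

I_D = 0.0412 mA

V_GS = V_G = 1.38 V, so V_ov = 1.38 − 1 = 0.38 V.
Assume saturation: I_D = ½ k_n V_ov² = 0.5 × 0.57 × 0.38² = 0.0412 mA, giving V_DS = V_DD − I_D R_D = 3.2 − 0.0412 × 27.5 = 2.07 V.
V_DS = 2.07 V ≥ V_ov = 0.38 V, confirming saturation.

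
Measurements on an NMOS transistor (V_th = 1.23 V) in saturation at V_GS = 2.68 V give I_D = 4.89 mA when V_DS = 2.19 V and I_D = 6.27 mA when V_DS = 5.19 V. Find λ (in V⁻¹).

With V_GS fixed, I_D ∝ (1 + λ V_DS) in saturation, so I_D2/I_D1 = (1 + λ V_DS2)/(1 + λ V_DS1).
6.27/4.89 = 1.282 = (1 + 5.19 λ)/(1 + 2.19 λ).
Solving: λ (I_D1 V_DS2 − I_D2 V_DS1) = I_D2 − I_D1, so λ = (6.27 − 4.89) / (4.89 × 5.19 − 6.27 × 2.19) = 1.38 / 11.6 = 0.118 V⁻¹.

λ = 0.118 V⁻¹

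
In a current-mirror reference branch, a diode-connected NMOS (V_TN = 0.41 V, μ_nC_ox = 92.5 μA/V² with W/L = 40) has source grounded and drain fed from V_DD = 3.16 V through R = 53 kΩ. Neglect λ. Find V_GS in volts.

With gate tied to drain, V_GS = V_DS ≥ V_GS − V_TN, so the device is in saturation.
k_n = μ_nC_ox · (W/L) = 3.7 mA/V².
KCL at the drain: ½ k_n (V_GS − V_TN)² = (V_DD − V_GS)/R.
Let x = V_GS − 0.41. Then 98.1 x² + x − 2.75 = 0, giving x = 0.162 V (positive root), so V_GS = 0.572 V.
I_D = (V_DD − V_GS)/R = (3.16 − 0.572) / 53 = 0.0488 mA.

V_GS = 0.572 V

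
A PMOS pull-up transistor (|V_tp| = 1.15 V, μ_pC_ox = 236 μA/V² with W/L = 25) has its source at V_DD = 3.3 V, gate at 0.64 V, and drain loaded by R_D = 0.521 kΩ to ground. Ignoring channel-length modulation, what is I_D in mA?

I_D = 4.93 mA

V_SG = V_DD − V_G = 3.3 − 0.64 = 2.66 V, so V_ov = 2.66 − 1.15 = 1.51 V.
k_p = μ_pC_ox · (W/L) = 5.9 mA/V².
Assume saturation: I_D = ½ k_p V_ov² = 0.5 × 5.9 × 1.51² = 6.73 mA, giving V_SD = V_DD − I_D R_D = 3.3 − 6.73 × 0.521 = -0.204 V.
But -0.204 V < V_ov = 1.51 V, so the device is actually in triode.
In triode I_D = k_p[V_ov V_SD − ½ V_SD²] and I_D = (V_DD − V_SD)/R_D. Equating: 1.54 V_SD² − 5.642 V_SD + 3.3 = 0, giving V_SD = 0.73 V (the root below V_ov).
I_D = (3.3 − 0.73) / 0.521 = 4.93 mA.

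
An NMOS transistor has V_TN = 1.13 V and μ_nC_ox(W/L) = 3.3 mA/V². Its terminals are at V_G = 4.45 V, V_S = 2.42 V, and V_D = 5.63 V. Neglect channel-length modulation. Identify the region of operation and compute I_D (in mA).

Saturation; I_D = 1.34 mA

V_GS = V_G − V_S = 4.45 − 2.42 = 2.03 V; V_DS = V_D − V_S = 5.63 − 2.42 = 3.21 V.
V_ov = V_GS − V_TN = 2.03 − 1.13 = 0.9 V.
Since V_DS = 3.21 V ≥ V_ov = 0.9 V, the device is in saturation.
I_D = ½ k_n V_ov² = 0.5 × 3.3 × 0.9² = 1.34 mA.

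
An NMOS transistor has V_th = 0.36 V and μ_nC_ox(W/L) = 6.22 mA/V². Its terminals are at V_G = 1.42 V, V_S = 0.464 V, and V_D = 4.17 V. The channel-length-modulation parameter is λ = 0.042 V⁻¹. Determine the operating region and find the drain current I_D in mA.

V_GS = V_G − V_S = 1.42 − 0.464 = 0.956 V; V_DS = V_D − V_S = 4.17 − 0.464 = 3.71 V.
V_ov = V_GS − V_th = 0.956 − 0.36 = 0.596 V.
Since V_DS = 3.71 V ≥ V_ov = 0.596 V, the device is in saturation.
I_D = ½ k_n V_ov² (1 + λ V_DS) = 0.5 × 6.22 × 0.596² × (1 + 0.042 × 3.71) = 1.28 mA.

Saturation; I_D = 1.28 mA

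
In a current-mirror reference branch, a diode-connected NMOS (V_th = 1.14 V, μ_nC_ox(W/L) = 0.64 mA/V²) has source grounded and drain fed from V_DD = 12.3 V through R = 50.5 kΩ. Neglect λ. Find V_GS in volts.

With gate tied to drain, V_GS = V_DS ≥ V_GS − V_th, so the device is in saturation.
KCL at the drain: ½ k_n (V_GS − V_th)² = (V_DD − V_GS)/R.
Let x = V_GS − 1.14. Then 16.2 x² + x − 11.16 = 0, giving x = 0.801 V (positive root), so V_GS = 1.94 V.
I_D = (V_DD − V_GS)/R = (12.3 − 1.94) / 50.5 = 0.205 mA.

V_GS = 1.94 V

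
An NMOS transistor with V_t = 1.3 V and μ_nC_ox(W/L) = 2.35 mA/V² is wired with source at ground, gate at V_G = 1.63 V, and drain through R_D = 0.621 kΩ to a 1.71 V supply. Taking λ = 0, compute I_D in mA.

V_GS = V_G = 1.63 V, so V_ov = 1.63 − 1.3 = 0.33 V.
Assume saturation: I_D = ½ k_n V_ov² = 0.5 × 2.35 × 0.33² = 0.128 mA, giving V_DS = V_DD − I_D R_D = 1.71 − 0.128 × 0.621 = 1.63 V.
V_DS = 1.63 V ≥ V_ov = 0.33 V, confirming saturation.

I_D = 0.128 mA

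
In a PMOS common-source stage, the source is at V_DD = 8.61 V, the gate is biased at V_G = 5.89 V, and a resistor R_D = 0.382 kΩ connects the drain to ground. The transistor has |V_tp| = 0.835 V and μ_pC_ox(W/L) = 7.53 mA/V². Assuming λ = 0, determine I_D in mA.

V_SG = V_DD − V_G = 8.61 − 5.89 = 2.72 V, so V_ov = 2.72 − 0.835 = 1.88 V.
Assume saturation: I_D = ½ k_p V_ov² = 0.5 × 7.53 × 1.88² = 13.4 mA, giving V_SD = V_DD − I_D R_D = 8.61 − 13.4 × 0.382 = 3.5 V.
V_SD = 3.5 V ≥ V_ov = 1.88 V, confirming saturation.

I_D = 13.4 mA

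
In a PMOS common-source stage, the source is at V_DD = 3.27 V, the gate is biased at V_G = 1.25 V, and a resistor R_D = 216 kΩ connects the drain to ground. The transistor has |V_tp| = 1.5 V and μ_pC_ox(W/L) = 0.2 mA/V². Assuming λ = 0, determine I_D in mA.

V_SG = V_DD − V_G = 3.27 − 1.25 = 2.02 V, so V_ov = 2.02 − 1.5 = 0.52 V.
Assume saturation: I_D = ½ k_p V_ov² = 0.5 × 0.2 × 0.52² = 0.027 mA, giving V_SD = V_DD − I_D R_D = 3.27 − 0.027 × 216 = -2.57 V.
But -2.57 V < V_ov = 0.52 V, so the device is actually in triode.
In triode I_D = k_p[V_ov V_SD − ½ V_SD²] and I_D = (V_DD − V_SD)/R_D. Equating: 21.6 V_SD² − 23.46 V_SD + 3.27 = 0, giving V_SD = 0.164 V (the root below V_ov).
I_D = (3.27 − 0.164) / 216 = 0.0144 mA.

I_D = 0.0144 mA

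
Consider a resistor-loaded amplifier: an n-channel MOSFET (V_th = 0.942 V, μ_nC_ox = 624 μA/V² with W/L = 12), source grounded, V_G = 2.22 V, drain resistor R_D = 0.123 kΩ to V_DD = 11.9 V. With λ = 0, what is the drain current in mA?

V_GS = V_G = 2.22 V, so V_ov = 2.22 − 0.942 = 1.28 V.
k_n = μ_nC_ox · (W/L) = 7.488 mA/V².
Assume saturation: I_D = ½ k_n V_ov² = 0.5 × 7.488 × 1.28² = 6.12 mA, giving V_DS = V_DD − I_D R_D = 11.9 − 6.12 × 0.123 = 11.1 V.
V_DS = 11.1 V ≥ V_ov = 1.28 V, confirming saturation.

I_D = 6.12 mA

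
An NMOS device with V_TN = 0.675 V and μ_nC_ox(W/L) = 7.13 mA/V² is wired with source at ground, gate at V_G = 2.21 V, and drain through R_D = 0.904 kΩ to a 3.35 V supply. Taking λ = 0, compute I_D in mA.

V_GS = V_G = 2.21 V, so V_ov = 2.21 − 0.675 = 1.53 V.
Assume saturation: I_D = ½ k_n V_ov² = 0.5 × 7.13 × 1.53² = 8.4 mA, giving V_DS = V_DD − I_D R_D = 3.35 − 8.4 × 0.904 = -4.24 V.
But -4.24 V < V_ov = 1.53 V, so the device is actually in triode.
In triode I_D = k_n[V_ov V_DS − ½ V_DS²] and I_D = (V_DD − V_DS)/R_D. Equating: 3.22 V_DS² − 10.89 V_DS + 3.35 = 0, giving V_DS = 0.342 V (the root below V_ov).
I_D = (3.35 − 0.342) / 0.904 = 3.33 mA.

I_D = 3.33 mA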